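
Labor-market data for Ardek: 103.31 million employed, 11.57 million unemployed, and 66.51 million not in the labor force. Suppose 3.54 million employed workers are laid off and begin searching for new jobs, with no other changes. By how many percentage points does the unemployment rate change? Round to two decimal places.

Initially, labor force = 103.31 + 11.57 = 114.88 million, so u = 11.57/114.88 = 10.07%.
After the change, employed falls and unemployed rises by 3.54; labor force unchanged → E = 99.77, U = 15.11, labor force = 114.88 million.
New unemployment rate = 15.11 / 114.88 = 13.15%.
Change = 13.15% − 10.07% = +3.08 percentage points.

The unemployment rate changes by +3.08 percentage points.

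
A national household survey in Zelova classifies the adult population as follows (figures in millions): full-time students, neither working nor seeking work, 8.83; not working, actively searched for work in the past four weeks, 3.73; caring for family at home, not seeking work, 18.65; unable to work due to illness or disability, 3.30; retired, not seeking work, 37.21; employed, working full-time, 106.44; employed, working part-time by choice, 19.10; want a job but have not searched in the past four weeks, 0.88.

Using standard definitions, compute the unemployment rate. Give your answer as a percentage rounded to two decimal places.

Unemployment rate ≈ 2.89%.

Employed = 106.44 + 19.10 = 125.54 million.
Unemployed = 3.73 million.
Labor force = 125.54 + 3.73 = 129.27 million.
Unemployment rate = 3.73 / 129.27 = 2.89%.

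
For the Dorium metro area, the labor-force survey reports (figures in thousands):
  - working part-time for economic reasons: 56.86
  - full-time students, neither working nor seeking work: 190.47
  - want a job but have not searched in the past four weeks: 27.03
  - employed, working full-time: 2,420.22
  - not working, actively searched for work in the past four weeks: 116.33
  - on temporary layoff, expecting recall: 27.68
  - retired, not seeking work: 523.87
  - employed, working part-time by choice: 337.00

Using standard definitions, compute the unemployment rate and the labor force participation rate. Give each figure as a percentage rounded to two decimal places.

Employed = 56.86 + 2,420.22 + 337.00 = 2,814.08 thousand (anyone who worked, including part-time for economic reasons, counts as employed).
Unemployed = 116.33 + 27.68 = 144.01 thousand (jobless and actively searching, or on temporary layoff).
Labor force = 2,814.08 + 144.01 = 2,958.09 thousand.
Not in labor force = 190.47 + 27.03 + 523.87 = 741.37 thousand (those not working and not actively searching are outside the labor force — including those who want a job but have given up searching).
Civilian working-age population = 2,958.09 + 741.37 = 3,699.46 thousand.
Unemployment rate = 144.01 / 2,958.09 = 4.87%.
Labor force participation rate = 2,958.09 / 3,699.46 = 79.96%.

Unemployment rate ≈ 4.87%; labor force participation rate ≈ 79.96%.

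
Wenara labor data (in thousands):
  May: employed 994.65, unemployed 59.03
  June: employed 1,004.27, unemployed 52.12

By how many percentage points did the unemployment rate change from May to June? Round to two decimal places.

The unemployment rate changed by −0.67 percentage points.

May: labor force = 994.65 + 59.03 = 1,053.68; u = 59.03/1,053.68 = 5.60%.
June: labor force = 1,004.27 + 52.12 = 1,056.39; u = 52.12/1,056.39 = 4.93%.
Change = 4.93% − 5.60% = −0.67 pp.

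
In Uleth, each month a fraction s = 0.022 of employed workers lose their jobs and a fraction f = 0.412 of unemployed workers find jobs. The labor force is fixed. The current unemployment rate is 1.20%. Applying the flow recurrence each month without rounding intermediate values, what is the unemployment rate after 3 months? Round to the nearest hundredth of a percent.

With a fixed labor force, u_{t+1} = u_t + s·(1−u_t) − f·u_t = u_t·(1−s−f) + s.
Here 1−s−f = 0.566 and s = 0.022.
u_1 = 0.012000 × 0.566 + 0.022 = 0.028792.
u_2 = 0.028792 × 0.566 + 0.022 = 0.038296.
u_3 = 0.038296 × 0.566 + 0.022 = 0.043676.

Unemployment rate after three months ≈ 4.37%.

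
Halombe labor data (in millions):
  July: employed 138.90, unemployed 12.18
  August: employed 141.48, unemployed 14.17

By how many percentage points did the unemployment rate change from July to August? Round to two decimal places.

The unemployment rate changed by +1.04 percentage points.

July: labor force = 138.90 + 12.18 = 151.08; u = 12.18/151.08 = 8.06%.
August: labor force = 141.48 + 14.17 = 155.65; u = 14.17/155.65 = 9.10%.
Change = 9.10% − 8.06% = +1.04 pp.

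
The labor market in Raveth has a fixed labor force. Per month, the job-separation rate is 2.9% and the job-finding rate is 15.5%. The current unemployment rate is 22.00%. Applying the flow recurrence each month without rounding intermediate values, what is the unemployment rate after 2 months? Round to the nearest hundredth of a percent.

Unemployment rate after two months ≈ 19.92%.

With a fixed labor force, u_{t+1} = u_t + s·(1−u_t) − f·u_t = u_t·(1−s−f) + s.
Here 1−s−f = 0.816 and s = 0.029.
u_1 = 0.220000 × 0.816 + 0.029 = 0.208520.
u_2 = 0.208520 × 0.816 + 0.029 = 0.199152.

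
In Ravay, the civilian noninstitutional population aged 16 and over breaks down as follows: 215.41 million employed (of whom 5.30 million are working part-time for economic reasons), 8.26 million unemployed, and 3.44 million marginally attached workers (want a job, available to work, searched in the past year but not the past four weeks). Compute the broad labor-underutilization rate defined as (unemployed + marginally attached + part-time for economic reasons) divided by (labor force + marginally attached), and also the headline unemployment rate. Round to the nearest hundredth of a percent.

Broad underutilization rate ≈ 7.49%; headline unemployment rate ≈ 3.69%.

Labor force = 215.41 + 8.26 = 223.67 million.
Numerator = 8.26 + 3.44 + 5.30 = 17.00 million.
Denominator = 223.67 + 3.44 = 227.11 million.
Broad rate = 17.00 / 227.11 = 7.49%.
Headline unemployment rate = 8.26 / 223.67 = 3.69%.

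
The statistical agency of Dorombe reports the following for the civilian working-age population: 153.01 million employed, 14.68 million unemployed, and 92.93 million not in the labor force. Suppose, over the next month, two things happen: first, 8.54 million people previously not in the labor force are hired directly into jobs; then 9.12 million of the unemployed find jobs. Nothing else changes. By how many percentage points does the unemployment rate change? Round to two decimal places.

The unemployment rate changes by −5.60 percentage points.

Initially, labor force = 153.01 + 14.68 = 167.69 million, so u = 14.68/167.69 = 8.75%.
After the first change, employed and labor force both rise by 8.54; unemployed unchanged → E = 161.55, U = 14.68, labor force = 176.23 million.
After the second change, unemployed falls and employed rises by 9.12; labor force unchanged → E = 170.67, U = 5.56, labor force = 176.23 million.
New unemployment rate = 5.56 / 176.23 = 3.15%.
Change = 3.15% − 8.75% = −5.60 percentage points.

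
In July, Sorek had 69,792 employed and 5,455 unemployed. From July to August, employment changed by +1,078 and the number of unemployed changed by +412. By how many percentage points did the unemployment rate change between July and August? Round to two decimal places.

July: labor force = 69,792 + 5,455 = 75,247; u = 5,455/75,247 = 7.25%.
August: labor force = 70,870 + 5,867 = 76,737; u = 5,867/76,737 = 7.65%.
Change = 7.65% − 7.25% = +0.40 pp.

The unemployment rate changed by +0.40 percentage points.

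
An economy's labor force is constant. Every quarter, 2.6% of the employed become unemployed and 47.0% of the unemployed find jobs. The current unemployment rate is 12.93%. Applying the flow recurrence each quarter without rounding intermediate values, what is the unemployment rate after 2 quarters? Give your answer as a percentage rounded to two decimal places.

Unemployment rate after two quarters ≈ 7.19%.

With a fixed labor force, u_{t+1} = u_t + s·(1−u_t) − f·u_t = u_t·(1−s−f) + s.
Here 1−s−f = 0.504 and s = 0.026.
u_1 = 0.129300 × 0.504 + 0.026 = 0.091167.
u_2 = 0.091167 × 0.504 + 0.026 = 0.071948.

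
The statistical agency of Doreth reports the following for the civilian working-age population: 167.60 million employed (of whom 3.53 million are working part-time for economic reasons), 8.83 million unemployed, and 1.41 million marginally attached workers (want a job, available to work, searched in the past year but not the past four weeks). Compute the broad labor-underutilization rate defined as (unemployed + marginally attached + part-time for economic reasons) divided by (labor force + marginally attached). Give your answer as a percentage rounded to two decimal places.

Broad underutilization rate ≈ 7.74%.

Labor force = 167.60 + 8.83 = 176.43 million.
Numerator = 8.83 + 1.41 + 3.53 = 13.77 million.
Denominator = 176.43 + 1.41 = 177.84 million.
Broad rate = 13.77 / 177.84 = 7.74%.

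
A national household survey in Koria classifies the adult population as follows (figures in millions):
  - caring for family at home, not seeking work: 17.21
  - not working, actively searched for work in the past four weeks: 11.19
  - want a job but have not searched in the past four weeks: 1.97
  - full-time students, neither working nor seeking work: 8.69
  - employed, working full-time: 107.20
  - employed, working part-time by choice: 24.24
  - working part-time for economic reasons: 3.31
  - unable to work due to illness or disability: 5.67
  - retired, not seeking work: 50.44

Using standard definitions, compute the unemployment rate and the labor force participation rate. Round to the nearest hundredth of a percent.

Unemployment rate ≈ 7.67%; labor force participation rate ≈ 63.47%.

Employed = 107.20 + 24.24 + 3.31 = 134.75 million (anyone who worked, including part-time for economic reasons, counts as employed).
Unemployed = 11.19 million.
Labor force = 134.75 + 11.19 = 145.94 million.
Not in labor force = 17.21 + 1.97 + 8.69 + 5.67 + 50.44 = 83.98 million (those not working and not actively searching are outside the labor force — including those who want a job but have given up searching).
Civilian working-age population = 145.94 + 83.98 = 229.92 million.
Unemployment rate = 11.19 / 145.94 = 7.67%.
Labor force participation rate = 145.94 / 229.92 = 63.47%.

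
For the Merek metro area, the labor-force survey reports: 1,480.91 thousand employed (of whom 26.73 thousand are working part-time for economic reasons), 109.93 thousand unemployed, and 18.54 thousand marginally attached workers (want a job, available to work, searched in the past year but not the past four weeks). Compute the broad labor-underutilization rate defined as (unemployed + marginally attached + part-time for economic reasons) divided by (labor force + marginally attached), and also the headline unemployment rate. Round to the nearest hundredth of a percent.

Broad underutilization rate ≈ 9.64%; headline unemployment rate ≈ 6.91%.

Labor force = 1,480.91 + 109.93 = 1,590.84 thousand.
Numerator = 109.93 + 18.54 + 26.73 = 155.20 thousand.
Denominator = 1,590.84 + 18.54 = 1,609.38 thousand.
Broad rate = 155.20 / 1,609.38 = 9.64%.
Headline unemployment rate = 109.93 / 1,590.84 = 6.91%.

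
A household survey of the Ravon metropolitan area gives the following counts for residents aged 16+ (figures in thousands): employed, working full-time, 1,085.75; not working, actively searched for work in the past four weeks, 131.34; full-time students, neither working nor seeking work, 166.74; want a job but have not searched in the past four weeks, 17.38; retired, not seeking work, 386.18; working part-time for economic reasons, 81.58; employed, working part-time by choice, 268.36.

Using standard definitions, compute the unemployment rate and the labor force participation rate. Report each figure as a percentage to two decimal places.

Unemployment rate ≈ 8.38%; labor force participation rate ≈ 73.32%.

Employed = 1,085.75 + 81.58 + 268.36 = 1,435.69 thousand (anyone who worked, including part-time for economic reasons, counts as employed).
Unemployed = 131.34 thousand.
Labor force = 1,435.69 + 131.34 = 1,567.03 thousand.
Not in labor force = 166.74 + 17.38 + 386.18 = 570.30 thousand (those not working and not actively searching are outside the labor force — including those who want a job but have given up searching).
Civilian working-age population = 1,567.03 + 570.30 = 2,137.33 thousand.
Unemployment rate = 131.34 / 1,567.03 = 8.38%.
Labor force participation rate = 1,567.03 / 2,137.33 = 73.32%.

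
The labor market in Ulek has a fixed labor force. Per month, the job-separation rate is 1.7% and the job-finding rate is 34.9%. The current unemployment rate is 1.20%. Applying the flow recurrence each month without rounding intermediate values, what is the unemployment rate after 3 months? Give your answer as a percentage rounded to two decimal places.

With a fixed labor force, u_{t+1} = u_t + s·(1−u_t) − f·u_t = u_t·(1−s−f) + s.
Here 1−s−f = 0.634 and s = 0.017.
u_1 = 0.012000 × 0.634 + 0.017 = 0.024608.
u_2 = 0.024608 × 0.634 + 0.017 = 0.032601.
u_3 = 0.032601 × 0.634 + 0.017 = 0.037669.

Unemployment rate after three months ≈ 3.77%.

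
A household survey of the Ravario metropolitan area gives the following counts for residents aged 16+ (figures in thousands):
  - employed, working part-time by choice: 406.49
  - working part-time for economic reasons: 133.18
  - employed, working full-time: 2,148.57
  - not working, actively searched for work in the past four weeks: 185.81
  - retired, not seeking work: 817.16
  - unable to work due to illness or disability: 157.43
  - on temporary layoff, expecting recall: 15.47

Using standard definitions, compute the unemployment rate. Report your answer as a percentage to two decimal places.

Unemployment rate ≈ 6.97%.

Employed = 406.49 + 133.18 + 2,148.57 = 2,688.24 thousand (anyone who worked, including part-time for economic reasons, counts as employed).
Unemployed = 185.81 + 15.47 = 201.28 thousand (jobless and actively searching, or on temporary layoff).
Labor force = 2,688.24 + 201.28 = 2,889.52 thousand.
Unemployment rate = 201.28 / 2,889.52 = 6.97%.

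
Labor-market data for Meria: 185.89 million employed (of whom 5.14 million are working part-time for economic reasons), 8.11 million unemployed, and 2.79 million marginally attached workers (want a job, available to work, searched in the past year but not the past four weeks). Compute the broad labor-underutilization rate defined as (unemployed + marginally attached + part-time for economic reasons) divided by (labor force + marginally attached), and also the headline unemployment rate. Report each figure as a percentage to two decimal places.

Broad underutilization rate ≈ 8.15%; headline unemployment rate ≈ 4.18%.

Labor force = 185.89 + 8.11 = 194.00 million.
Numerator = 8.11 + 2.79 + 5.14 = 16.04 million.
Denominator = 194.00 + 2.79 = 196.79 million.
Broad rate = 16.04 / 196.79 = 8.15%.
Headline unemployment rate = 8.11 / 194.00 = 4.18%.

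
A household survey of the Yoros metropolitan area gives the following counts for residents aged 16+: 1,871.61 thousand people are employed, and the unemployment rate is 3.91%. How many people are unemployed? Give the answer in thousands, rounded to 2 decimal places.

Let U be the number unemployed. The labor force is E + U, and U/(E+U) = 0.0391.
So U = 0.0391 × 1,871.61 / (1 − 0.0391) = 73.1800 / 0.9609 ≈ 76.16 thousand.

About 76.16 thousand are unemployed.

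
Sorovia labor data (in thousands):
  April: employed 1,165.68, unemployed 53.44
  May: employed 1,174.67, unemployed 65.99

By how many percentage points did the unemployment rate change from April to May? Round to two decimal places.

The unemployment rate changed by +0.94 percentage points.

April: labor force = 1,165.68 + 53.44 = 1,219.12; u = 53.44/1,219.12 = 4.38%.
May: labor force = 1,174.67 + 65.99 = 1,240.66; u = 65.99/1,240.66 = 5.32%.
Change = 5.32% − 4.38% = +0.94 pp.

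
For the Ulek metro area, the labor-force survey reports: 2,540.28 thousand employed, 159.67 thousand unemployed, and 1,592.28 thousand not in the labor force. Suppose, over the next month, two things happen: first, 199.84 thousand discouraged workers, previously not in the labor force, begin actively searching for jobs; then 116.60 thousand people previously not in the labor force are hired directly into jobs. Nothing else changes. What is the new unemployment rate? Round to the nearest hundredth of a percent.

New unemployment rate ≈ 11.92%.

Initially, labor force = 2,540.28 + 159.67 = 2,699.95 thousand, so u = 159.67/2,699.95 = 5.91%.
After the first change, unemployed and labor force both rise by 199.84 → E = 2,540.28, U = 359.51, labor force = 2,899.79 thousand.
After the second change, employed and labor force both rise by 116.60; unemployed unchanged → E = 2,656.88, U = 359.51, labor force = 3,016.39 thousand.
New unemployment rate = 359.51 / 3,016.39 = 11.92%.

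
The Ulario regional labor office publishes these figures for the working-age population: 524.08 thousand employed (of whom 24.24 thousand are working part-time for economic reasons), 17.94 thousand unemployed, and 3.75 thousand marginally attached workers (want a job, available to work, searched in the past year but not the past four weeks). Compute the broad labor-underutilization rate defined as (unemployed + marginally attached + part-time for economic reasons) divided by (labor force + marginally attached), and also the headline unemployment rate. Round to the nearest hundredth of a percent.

Labor force = 524.08 + 17.94 = 542.02 thousand.
Numerator = 17.94 + 3.75 + 24.24 = 45.93 thousand.
Denominator = 542.02 + 3.75 = 545.77 thousand.
Broad rate = 45.93 / 545.77 = 8.42%.
Headline unemployment rate = 17.94 / 542.02 = 3.31%.

Broad underutilization rate ≈ 8.42%; headline unemployment rate ≈ 3.31%.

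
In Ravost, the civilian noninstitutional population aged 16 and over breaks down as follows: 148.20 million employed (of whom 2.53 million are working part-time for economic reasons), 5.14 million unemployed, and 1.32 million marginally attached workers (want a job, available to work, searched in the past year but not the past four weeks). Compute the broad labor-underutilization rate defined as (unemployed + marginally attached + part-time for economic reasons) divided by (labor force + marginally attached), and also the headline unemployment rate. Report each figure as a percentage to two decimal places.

Broad underutilization rate ≈ 5.81%; headline unemployment rate ≈ 3.35%.

Labor force = 148.20 + 5.14 = 153.34 million.
Numerator = 5.14 + 1.32 + 2.53 = 8.99 million.
Denominator = 153.34 + 1.32 = 154.66 million.
Broad rate = 8.99 / 154.66 = 5.81%.
Headline unemployment rate = 5.14 / 153.34 = 3.35%.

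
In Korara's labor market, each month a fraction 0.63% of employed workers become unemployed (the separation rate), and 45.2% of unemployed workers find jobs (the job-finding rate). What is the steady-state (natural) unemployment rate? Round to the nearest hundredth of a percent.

Steady-state unemployment rate ≈ 1.37%.

At steady state the flows balance: s·E = f·U, so U/(E+U) = s/(s+f).
u* = 0.63 / (0.63 + 45.2) = 0.63 / 45.83 = 1.37%.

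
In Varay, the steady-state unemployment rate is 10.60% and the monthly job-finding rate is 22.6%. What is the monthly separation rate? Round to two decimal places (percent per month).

From u* = s/(s+f): s = u·f/(1−u).
s = 0.1060 × 22.6 / (1 − 0.1060) = 2.3956 / 0.8940 ≈ 2.68% per month.

Separation rate ≈ 2.68% per month.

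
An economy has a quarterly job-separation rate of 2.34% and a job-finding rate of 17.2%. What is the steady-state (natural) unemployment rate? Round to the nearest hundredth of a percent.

At steady state the flows balance: s·E = f·U, so U/(E+U) = s/(s+f).
u* = 2.34 / (2.34 + 17.2) = 2.34 / 19.54 = 11.98%.

Steady-state unemployment rate ≈ 11.98%.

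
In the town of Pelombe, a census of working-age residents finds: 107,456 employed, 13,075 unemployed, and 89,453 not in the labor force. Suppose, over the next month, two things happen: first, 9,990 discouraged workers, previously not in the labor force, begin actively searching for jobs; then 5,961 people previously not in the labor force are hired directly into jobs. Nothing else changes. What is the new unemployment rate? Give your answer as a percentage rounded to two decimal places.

New unemployment rate ≈ 16.90%.

Initially, labor force = 107,456 + 13,075 = 120,531, so u = 13,075/120,531 = 10.85%.
After the first change, unemployed and labor force both rise by 9,990 → E = 107,456, U = 23,065, labor force = 130,521.
After the second change, employed and labor force both rise by 5,961; unemployed unchanged → E = 113,417, U = 23,065, labor force = 136,482.
New unemployment rate = 23,065 / 136,482 = 16.90%.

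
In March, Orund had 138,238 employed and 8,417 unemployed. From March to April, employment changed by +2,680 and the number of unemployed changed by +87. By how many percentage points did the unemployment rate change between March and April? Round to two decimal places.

March: labor force = 138,238 + 8,417 = 146,655; u = 8,417/146,655 = 5.74%.
April: labor force = 140,918 + 8,504 = 149,422; u = 8,504/149,422 = 5.69%.
Change = 5.69% − 5.74% = −0.05 pp.

The unemployment rate changed by −0.05 percentage points.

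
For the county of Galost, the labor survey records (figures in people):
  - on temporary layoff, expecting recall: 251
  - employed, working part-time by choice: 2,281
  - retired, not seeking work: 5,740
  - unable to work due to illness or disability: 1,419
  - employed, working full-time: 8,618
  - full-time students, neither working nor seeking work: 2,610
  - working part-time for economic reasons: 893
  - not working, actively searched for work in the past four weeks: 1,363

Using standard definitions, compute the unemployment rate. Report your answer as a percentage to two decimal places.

Employed = 2,281 + 8,618 + 893 = 11,792 (anyone who worked, including part-time for economic reasons, counts as employed).
Unemployed = 251 + 1,363 = 1,614 (jobless and actively searching, or on temporary layoff).
Labor force = 11,792 + 1,614 = 13,406.
Unemployment rate = 1,614 / 13,406 = 12.04%.

Unemployment rate ≈ 12.04%.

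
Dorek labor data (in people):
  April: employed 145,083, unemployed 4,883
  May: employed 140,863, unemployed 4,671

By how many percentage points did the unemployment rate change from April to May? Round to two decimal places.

April: labor force = 145,083 + 4,883 = 149,966; u = 4,883/149,966 = 3.26%.
May: labor force = 140,863 + 4,671 = 145,534; u = 4,671/145,534 = 3.21%.
Change = 3.21% − 3.26% = −0.05 pp.

The unemployment rate changed by −0.05 percentage points.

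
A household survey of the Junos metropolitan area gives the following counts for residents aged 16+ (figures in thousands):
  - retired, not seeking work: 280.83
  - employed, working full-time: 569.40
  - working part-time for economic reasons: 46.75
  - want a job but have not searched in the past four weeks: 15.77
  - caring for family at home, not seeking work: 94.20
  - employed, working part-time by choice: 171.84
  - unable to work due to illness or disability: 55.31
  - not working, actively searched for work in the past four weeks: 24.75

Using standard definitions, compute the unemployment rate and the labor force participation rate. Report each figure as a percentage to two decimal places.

Unemployment rate ≈ 3.05%; labor force participation rate ≈ 64.56%.

Employed = 569.40 + 46.75 + 171.84 = 787.99 thousand (anyone who worked, including part-time for economic reasons, counts as employed).
Unemployed = 24.75 thousand.
Labor force = 787.99 + 24.75 = 812.74 thousand.
Not in labor force = 280.83 + 15.77 + 94.20 + 55.31 = 446.11 thousand (those not working and not actively searching are outside the labor force — including those who want a job but have given up searching).
Civilian working-age population = 812.74 + 446.11 = 1,258.85 thousand.
Unemployment rate = 24.75 / 812.74 = 3.05%.
Labor force participation rate = 812.74 / 1,258.85 = 64.56%.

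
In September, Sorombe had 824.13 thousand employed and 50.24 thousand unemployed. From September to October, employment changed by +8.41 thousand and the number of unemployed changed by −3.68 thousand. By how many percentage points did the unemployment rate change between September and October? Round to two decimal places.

September: labor force = 824.13 + 50.24 = 874.37; u = 50.24/874.37 = 5.75%.
October: labor force = 832.54 + 46.56 = 879.10; u = 46.56/879.10 = 5.30%.
Change = 5.30% − 5.75% = −0.45 pp.

The unemployment rate changed by −0.45 percentage points.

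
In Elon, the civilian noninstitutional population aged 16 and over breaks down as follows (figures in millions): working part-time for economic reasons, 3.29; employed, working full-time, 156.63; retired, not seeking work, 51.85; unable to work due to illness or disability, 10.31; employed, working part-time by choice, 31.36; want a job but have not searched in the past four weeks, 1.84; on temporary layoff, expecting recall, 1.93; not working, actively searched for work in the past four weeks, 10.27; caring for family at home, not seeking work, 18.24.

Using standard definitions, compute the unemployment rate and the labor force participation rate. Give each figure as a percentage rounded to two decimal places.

Employed = 3.29 + 156.63 + 31.36 = 191.28 million (anyone who worked, including part-time for economic reasons, counts as employed).
Unemployed = 1.93 + 10.27 = 12.20 million (jobless and actively searching, or on temporary layoff).
Labor force = 191.28 + 12.20 = 203.48 million.
Not in labor force = 51.85 + 10.31 + 1.84 + 18.24 = 82.24 million (those not working and not actively searching are outside the labor force — including those who want a job but have given up searching).
Civilian working-age population = 203.48 + 82.24 = 285.72 million.
Unemployment rate = 12.20 / 203.48 = 6.00%.
Labor force participation rate = 203.48 / 285.72 = 71.22%.

Unemployment rate ≈ 6.00%; labor force participation rate ≈ 71.22%.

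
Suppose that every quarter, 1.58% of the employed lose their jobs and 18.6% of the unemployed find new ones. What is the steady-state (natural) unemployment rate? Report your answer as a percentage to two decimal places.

Steady-state unemployment rate ≈ 7.83%.

At steady state the flows balance: s·E = f·U, so U/(E+U) = s/(s+f).
u* = 1.58 / (1.58 + 18.6) = 1.58 / 20.18 = 7.83%.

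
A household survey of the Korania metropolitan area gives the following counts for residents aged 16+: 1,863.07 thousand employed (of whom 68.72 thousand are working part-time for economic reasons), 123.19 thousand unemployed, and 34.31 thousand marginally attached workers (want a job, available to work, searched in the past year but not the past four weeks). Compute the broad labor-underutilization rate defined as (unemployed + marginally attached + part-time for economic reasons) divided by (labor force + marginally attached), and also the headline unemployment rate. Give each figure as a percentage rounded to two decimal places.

Labor force = 1,863.07 + 123.19 = 1,986.26 thousand.
Numerator = 123.19 + 34.31 + 68.72 = 226.22 thousand.
Denominator = 1,986.26 + 34.31 = 2,020.57 thousand.
Broad rate = 226.22 / 2,020.57 = 11.20%.
Headline unemployment rate = 123.19 / 1,986.26 = 6.20%.

Broad underutilization rate ≈ 11.20%; headline unemployment rate ≈ 6.20%.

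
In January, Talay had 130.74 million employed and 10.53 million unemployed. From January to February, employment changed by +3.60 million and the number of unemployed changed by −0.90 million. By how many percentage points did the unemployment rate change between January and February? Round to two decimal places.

January: labor force = 130.74 + 10.53 = 141.27; u = 10.53/141.27 = 7.45%.
February: labor force = 134.34 + 9.63 = 143.97; u = 9.63/143.97 = 6.69%.
Change = 6.69% − 7.45% = −0.76 pp.

The unemployment rate changed by −0.76 percentage points.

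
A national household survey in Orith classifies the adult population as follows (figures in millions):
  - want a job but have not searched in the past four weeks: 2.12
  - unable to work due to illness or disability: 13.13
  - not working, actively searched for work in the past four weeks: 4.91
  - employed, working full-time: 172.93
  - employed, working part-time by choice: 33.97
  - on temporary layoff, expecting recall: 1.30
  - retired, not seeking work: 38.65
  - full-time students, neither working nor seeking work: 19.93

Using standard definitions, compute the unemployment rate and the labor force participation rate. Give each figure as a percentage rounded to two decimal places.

Employed = 172.93 + 33.97 = 206.90 million.
Unemployed = 4.91 + 1.30 = 6.21 million (jobless and actively searching, or on temporary layoff).
Labor force = 206.90 + 6.21 = 213.11 million.
Not in labor force = 2.12 + 13.13 + 38.65 + 19.93 = 73.83 million (those not working and not actively searching are outside the labor force — including those who want a job but have given up searching).
Civilian working-age population = 213.11 + 73.83 = 286.94 million.
Unemployment rate = 6.21 / 213.11 = 2.91%.
Labor force participation rate = 213.11 / 286.94 = 74.27%.

Unemployment rate ≈ 2.91%; labor force participation rate ≈ 74.27%.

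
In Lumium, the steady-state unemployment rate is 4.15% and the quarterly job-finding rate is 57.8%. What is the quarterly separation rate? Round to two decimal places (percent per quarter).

Separation rate ≈ 2.50% per quarter.

From u* = s/(s+f): s = u·f/(1−u).
s = 0.0415 × 57.8 / (1 − 0.0415) = 2.3987 / 0.9585 ≈ 2.50% per quarter.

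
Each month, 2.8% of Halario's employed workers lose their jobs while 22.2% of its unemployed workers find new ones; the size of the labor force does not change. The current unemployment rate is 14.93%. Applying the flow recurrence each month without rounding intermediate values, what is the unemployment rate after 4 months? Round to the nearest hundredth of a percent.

Unemployment rate after four months ≈ 12.38%.

With a fixed labor force, u_{t+1} = u_t + s·(1−u_t) − f·u_t = u_t·(1−s−f) + s.
Here 1−s−f = 0.750 and s = 0.028.
u_1 = 0.149300 × 0.750 + 0.028 = 0.139975.
u_2 = 0.139975 × 0.750 + 0.028 = 0.132981.
u_3 = 0.132981 × 0.750 + 0.028 = 0.127736.
u_4 = 0.127736 × 0.750 + 0.028 = 0.123802.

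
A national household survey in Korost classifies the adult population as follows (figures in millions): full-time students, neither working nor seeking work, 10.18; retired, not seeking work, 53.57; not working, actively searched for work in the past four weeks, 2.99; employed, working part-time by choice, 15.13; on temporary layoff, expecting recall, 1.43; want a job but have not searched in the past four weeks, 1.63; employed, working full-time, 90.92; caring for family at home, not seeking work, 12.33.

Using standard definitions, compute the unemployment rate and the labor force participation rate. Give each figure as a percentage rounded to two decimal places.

Unemployment rate ≈ 4.00%; labor force participation rate ≈ 58.70%.

Employed = 15.13 + 90.92 = 106.05 million.
Unemployed = 2.99 + 1.43 = 4.42 million (jobless and actively searching, or on temporary layoff).
Labor force = 106.05 + 4.42 = 110.47 million.
Not in labor force = 10.18 + 53.57 + 1.63 + 12.33 = 77.71 million (those not working and not actively searching are outside the labor force — including those who want a job but have given up searching).
Civilian working-age population = 110.47 + 77.71 = 188.18 million.
Unemployment rate = 4.42 / 110.47 = 4.00%.
Labor force participation rate = 110.47 / 188.18 = 58.70%.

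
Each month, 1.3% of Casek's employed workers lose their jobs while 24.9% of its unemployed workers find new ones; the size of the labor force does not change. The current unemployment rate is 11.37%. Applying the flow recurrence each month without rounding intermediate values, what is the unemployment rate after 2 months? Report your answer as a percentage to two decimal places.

Unemployment rate after two months ≈ 8.45%.

With a fixed labor force, u_{t+1} = u_t + s·(1−u_t) − f·u_t = u_t·(1−s−f) + s.
Here 1−s−f = 0.738 and s = 0.013.
u_1 = 0.113700 × 0.738 + 0.013 = 0.096911.
u_2 = 0.096911 × 0.738 + 0.013 = 0.084520.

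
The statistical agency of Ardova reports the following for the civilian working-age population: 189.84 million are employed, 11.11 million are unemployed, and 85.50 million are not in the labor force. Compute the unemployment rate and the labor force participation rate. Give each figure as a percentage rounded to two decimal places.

Unemployment rate ≈ 5.53%; labor force participation rate ≈ 70.15%.

Labor force = employed + unemployed = 189.84 + 11.11 = 200.95 million.
Working-age population = 200.95 + 85.50 = 286.45 million.
Unemployment rate = 11.11 / 200.95 = 5.53%.
Labor force participation rate = 200.95 / 286.45 = 70.15%.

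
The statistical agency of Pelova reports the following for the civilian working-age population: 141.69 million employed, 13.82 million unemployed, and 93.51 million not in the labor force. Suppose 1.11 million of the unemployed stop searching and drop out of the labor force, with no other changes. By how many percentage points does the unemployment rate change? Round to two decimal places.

The unemployment rate changes by −0.66 percentage points.

Initially, labor force = 141.69 + 13.82 = 155.51 million, so u = 13.82/155.51 = 8.89%.
After the change, unemployed and labor force both fall by 1.11 → E = 141.69, U = 12.71, labor force = 154.40 million.
New unemployment rate = 12.71 / 154.40 = 8.23%.
Change = 8.23% − 8.89% = −0.66 percentage points.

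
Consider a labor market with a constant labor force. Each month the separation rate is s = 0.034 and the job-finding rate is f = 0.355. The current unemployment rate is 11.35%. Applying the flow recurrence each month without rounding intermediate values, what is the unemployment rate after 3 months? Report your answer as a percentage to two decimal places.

Unemployment rate after three months ≈ 9.34%.

With a fixed labor force, u_{t+1} = u_t + s·(1−u_t) − f·u_t = u_t·(1−s−f) + s.
Here 1−s−f = 0.611 and s = 0.034.
u_1 = 0.113500 × 0.611 + 0.034 = 0.103349.
u_2 = 0.103349 × 0.611 + 0.034 = 0.097146.
u_3 = 0.097146 × 0.611 + 0.034 = 0.093356.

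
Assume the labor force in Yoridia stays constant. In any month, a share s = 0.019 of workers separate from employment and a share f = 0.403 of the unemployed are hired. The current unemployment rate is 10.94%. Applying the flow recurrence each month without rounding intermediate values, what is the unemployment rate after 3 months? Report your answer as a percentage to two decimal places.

Unemployment rate after three months ≈ 5.75%.

With a fixed labor force, u_{t+1} = u_t + s·(1−u_t) − f·u_t = u_t·(1−s−f) + s.
Here 1−s−f = 0.578 and s = 0.019.
u_1 = 0.109400 × 0.578 + 0.019 = 0.082233.
u_2 = 0.082233 × 0.578 + 0.019 = 0.066531.
u_3 = 0.066531 × 0.578 + 0.019 = 0.057455.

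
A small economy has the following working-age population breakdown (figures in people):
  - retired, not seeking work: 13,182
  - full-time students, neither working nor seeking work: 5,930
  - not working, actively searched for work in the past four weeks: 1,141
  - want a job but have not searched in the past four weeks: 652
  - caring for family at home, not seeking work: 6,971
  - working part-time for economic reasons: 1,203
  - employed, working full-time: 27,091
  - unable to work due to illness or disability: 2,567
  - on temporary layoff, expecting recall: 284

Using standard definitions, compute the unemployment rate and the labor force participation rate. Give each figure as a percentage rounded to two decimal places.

Unemployment rate ≈ 4.79%; labor force participation rate ≈ 50.35%.

Employed = 1,203 + 27,091 = 28,294 (anyone who worked, including part-time for economic reasons, counts as employed).
Unemployed = 1,141 + 284 = 1,425 (jobless and actively searching, or on temporary layoff).
Labor force = 28,294 + 1,425 = 29,719.
Not in labor force = 13,182 + 5,930 + 652 + 6,971 + 2,567 = 29,302 (those not working and not actively searching are outside the labor force — including those who want a job but have given up searching).
Civilian working-age population = 29,719 + 29,302 = 59,021.
Unemployment rate = 1,425 / 29,719 = 4.79%.
Labor force participation rate = 29,719 / 59,021 = 50.35%.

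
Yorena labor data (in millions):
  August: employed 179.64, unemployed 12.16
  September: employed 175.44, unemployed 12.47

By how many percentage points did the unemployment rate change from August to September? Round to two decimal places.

The unemployment rate changed by +0.30 percentage points.

August: labor force = 179.64 + 12.16 = 191.80; u = 12.16/191.80 = 6.34%.
September: labor force = 175.44 + 12.47 = 187.91; u = 12.47/187.91 = 6.64%.
Change = 6.64% − 6.34% = +0.30 pp.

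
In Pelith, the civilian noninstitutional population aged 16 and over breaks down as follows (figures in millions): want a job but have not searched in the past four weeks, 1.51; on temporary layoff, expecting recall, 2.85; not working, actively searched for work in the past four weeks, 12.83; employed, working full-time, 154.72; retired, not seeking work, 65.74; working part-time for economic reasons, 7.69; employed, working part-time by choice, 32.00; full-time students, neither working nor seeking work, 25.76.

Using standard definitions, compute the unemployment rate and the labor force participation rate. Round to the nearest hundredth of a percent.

Employed = 154.72 + 7.69 + 32.00 = 194.41 million (anyone who worked, including part-time for economic reasons, counts as employed).
Unemployed = 2.85 + 12.83 = 15.68 million (jobless and actively searching, or on temporary layoff).
Labor force = 194.41 + 15.68 = 210.09 million.
Not in labor force = 1.51 + 65.74 + 25.76 = 93.01 million (those not working and not actively searching are outside the labor force — including those who want a job but have given up searching).
Civilian working-age population = 210.09 + 93.01 = 303.10 million.
Unemployment rate = 15.68 / 210.09 = 7.46%.
Labor force participation rate = 210.09 / 303.10 = 69.31%.

Unemployment rate ≈ 7.46%; labor force participation rate ≈ 69.31%.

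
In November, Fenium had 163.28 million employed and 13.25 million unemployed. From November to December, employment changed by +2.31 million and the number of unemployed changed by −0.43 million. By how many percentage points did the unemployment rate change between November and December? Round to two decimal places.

November: labor force = 163.28 + 13.25 = 176.53; u = 13.25/176.53 = 7.51%.
December: labor force = 165.59 + 12.82 = 178.41; u = 12.82/178.41 = 7.19%.
Change = 7.19% − 7.51% = −0.32 pp.

The unemployment rate changed by −0.32 percentage points.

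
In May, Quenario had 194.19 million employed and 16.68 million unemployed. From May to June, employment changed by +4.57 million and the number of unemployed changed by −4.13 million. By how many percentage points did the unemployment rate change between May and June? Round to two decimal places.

May: labor force = 194.19 + 16.68 = 210.87; u = 16.68/210.87 = 7.91%.
June: labor force = 198.76 + 12.55 = 211.31; u = 12.55/211.31 = 5.94%.
Change = 5.94% − 7.91% = −1.97 pp.

The unemployment rate changed by −1.97 percentage points.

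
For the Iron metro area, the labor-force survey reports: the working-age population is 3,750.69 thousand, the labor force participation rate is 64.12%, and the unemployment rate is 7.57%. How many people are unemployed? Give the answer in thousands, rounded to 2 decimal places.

Labor force = 0.6412 × 3,750.69 = 2,404.94 thousand.
Unemployed = 0.0757 × 2,404.94 ≈ 182.05 thousand.

About 182.05 thousand are unemployed.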